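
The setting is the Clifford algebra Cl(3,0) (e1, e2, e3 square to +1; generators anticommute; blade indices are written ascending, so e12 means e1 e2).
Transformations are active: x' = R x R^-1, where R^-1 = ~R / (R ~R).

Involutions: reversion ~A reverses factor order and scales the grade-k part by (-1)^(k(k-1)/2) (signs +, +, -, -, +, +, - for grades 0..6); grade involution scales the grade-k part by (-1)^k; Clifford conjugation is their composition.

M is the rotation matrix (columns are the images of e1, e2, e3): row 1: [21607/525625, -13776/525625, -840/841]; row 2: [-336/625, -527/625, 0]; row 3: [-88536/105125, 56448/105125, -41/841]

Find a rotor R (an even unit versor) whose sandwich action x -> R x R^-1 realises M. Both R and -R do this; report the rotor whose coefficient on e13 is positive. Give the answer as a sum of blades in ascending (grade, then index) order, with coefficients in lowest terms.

Method: write R = a + b12*e12 + b13*e13 + b23*e23 with a^2 + b12^2 + b13^2 + b23^2 = 1 (so R^-1 = ~R). Expanding the columns R e_j ~R gives tr M = 4a^2 - 1 and, from the antisymmetric part, M21 - M12 = -4a*b12, M13 - M31 = 4a*b13, M32 - M23 = -4a*b23.
Here tr M = -17889/21025, so a^2 = (1 + tr M)/4 = 784/21025 and a = ±28/145. Taking a = 28/145: M21 - M12 = -10752/21025, M13 - M31 = -16464/105125, M32 - M23 = 56448/105125, giving b12 = 96/145, b13 = -147/725, b23 = -504/725, i.e. R = 28/145 + 96/145*e12 - 147/725*e13 - 504/725*e23.
Its e13 coefficient is negative, so report the other preimage -R.
Answer: -28/145 - 96/145*e12 + 147/725*e13 + 504/725*e23. Uniqueness: Spin(3) -> SO(3) maps R and -R to the same rotation of trace -17889/21025; fixing the sign of the e13 coefficient removes the ambiguity.


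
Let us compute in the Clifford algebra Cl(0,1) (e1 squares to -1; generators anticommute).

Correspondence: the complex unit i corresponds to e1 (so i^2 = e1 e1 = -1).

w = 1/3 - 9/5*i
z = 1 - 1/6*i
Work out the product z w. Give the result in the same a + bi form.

In blades: z = 1 - 1/6*e1, w = 1/3 - 9/5*e1.
Distribute z over w term by term (generator squares from the signature, products reordered to ascending indices): (1)*w = 1/3 - 9/5*e1; (-1/6*e1)*w = -3/10 - 1/18*e1.
Sum: 1/30 - 167/90*e1; translating back through the correspondence:
Answer: 1/30 - 167/90*i


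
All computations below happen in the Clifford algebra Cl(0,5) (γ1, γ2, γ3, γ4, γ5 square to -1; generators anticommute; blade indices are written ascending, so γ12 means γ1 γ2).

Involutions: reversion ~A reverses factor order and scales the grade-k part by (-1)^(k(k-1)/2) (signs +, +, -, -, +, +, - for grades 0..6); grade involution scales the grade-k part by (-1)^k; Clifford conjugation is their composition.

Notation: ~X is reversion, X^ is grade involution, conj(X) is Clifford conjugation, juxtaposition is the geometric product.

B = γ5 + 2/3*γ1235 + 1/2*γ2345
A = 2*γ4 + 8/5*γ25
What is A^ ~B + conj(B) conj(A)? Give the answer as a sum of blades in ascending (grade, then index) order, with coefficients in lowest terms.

first term: -8/5*γ2 + 16/15*γ13 - 4/5*γ34 - 2*γ45 + γ235 + 4/3*γ12345
second term: 8/5*γ2 - 16/15*γ13 + 4/5*γ34 - 2*γ45 - γ235 + 4/3*γ12345
Answer: -4*γ45 + 8/3*γ12345


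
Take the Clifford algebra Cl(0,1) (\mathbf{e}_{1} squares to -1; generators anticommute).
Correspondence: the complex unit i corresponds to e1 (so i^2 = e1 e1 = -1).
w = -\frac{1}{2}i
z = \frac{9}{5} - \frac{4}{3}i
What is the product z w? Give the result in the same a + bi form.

In blades: z = \frac{9}{5} - \frac{4}{3} e_{1}, w = -\frac{1}{2} e_{1}.
Distribute z over w term by term (generator squares from the signature, products reordered to ascending indices): (\frac{9}{5})*w = -\frac{9}{10} e_{1}; (-\frac{4}{3} e_{1})*w = -\frac{2}{3}.
Sum: -\frac{2}{3} - \frac{9}{10} e_{1}; translating back through the correspondence:
Answer: -\frac{2}{3} - \frac{9}{10}i


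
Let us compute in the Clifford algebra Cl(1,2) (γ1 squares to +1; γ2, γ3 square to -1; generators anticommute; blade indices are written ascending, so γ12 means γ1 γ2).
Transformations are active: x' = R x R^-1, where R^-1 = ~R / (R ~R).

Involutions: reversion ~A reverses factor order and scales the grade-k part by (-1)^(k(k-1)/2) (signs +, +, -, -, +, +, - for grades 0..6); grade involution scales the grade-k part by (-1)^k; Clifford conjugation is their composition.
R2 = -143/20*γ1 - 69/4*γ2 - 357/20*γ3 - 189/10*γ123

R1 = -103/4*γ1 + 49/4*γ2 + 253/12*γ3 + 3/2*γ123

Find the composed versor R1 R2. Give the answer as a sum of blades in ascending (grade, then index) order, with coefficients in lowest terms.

Distribute over the terms of R1 (each basis-blade product reordered to ascending indices, repeated generators contracted through their squares):
(-103/4*γ1) R2 = 14729/80 + 7107/16*γ12 + 36771/80*γ13 + 19467/40*γ23
(49/4*γ2) R2 = 3381/16 + 7007/80*γ12 - 9261/40*γ13 - 17493/80*γ23
(253/12*γ3) R2 = 30107/80 + 15939/40*γ12 + 36179/240*γ13 + 5819/16*γ23
(3/2*γ123) R2 = 567/20 + 1071/40*γ12 - 207/8*γ13 - 429/40*γ23
Summing the partial products and collecting blades:
Answer: 64009/80 + 38281/40*γ12 + 21179/60*γ13 + 24839/40*γ23


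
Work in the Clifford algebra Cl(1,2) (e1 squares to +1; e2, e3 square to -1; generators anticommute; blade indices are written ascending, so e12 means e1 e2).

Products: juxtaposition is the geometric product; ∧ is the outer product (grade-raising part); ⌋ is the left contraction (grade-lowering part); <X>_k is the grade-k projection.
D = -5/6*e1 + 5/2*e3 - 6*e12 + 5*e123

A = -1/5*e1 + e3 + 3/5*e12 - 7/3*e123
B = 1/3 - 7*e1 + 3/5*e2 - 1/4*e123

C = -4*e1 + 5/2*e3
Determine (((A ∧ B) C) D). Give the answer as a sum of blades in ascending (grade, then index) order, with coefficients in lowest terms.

step 1: -1/15*e1 + 1/3*e3 + 2/25*e12 + 7*e13 - 3/5*e23 - 7/9*e123
step 2: -17/30 - 35/2*e1 + 91/50*e2 + 28*e3 + 35/18*e12 + 7/6*e13 + 28/9*e23 + 13/5*e123
step 3: -961/12 - 723/25*e1 + 10045/108*e2 - 569/90*e3 - 1699/12*e12 - 1799/60*e13 - 5527/60*e23 - 18205/108*e123
Answer: -961/12 - 723/25*e1 + 10045/108*e2 - 569/90*e3 - 1699/12*e12 - 1799/60*e13 - 5527/60*e23 - 18205/108*e123


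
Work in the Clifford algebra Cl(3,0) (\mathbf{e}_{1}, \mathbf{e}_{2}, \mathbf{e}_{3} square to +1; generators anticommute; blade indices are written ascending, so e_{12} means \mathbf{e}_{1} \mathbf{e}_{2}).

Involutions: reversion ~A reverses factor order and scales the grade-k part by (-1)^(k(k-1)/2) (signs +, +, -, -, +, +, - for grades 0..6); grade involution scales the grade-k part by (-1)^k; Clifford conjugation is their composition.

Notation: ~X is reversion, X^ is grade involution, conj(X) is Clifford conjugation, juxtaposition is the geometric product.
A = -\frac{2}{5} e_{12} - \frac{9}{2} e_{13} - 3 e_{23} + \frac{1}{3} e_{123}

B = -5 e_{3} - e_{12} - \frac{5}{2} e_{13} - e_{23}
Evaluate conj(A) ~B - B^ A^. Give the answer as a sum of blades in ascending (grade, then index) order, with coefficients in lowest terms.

first term: -\frac{293}{20} - \frac{137}{6} e_{1} - \frac{85}{6} e_{2} - \frac{1}{3} e_{3} + \frac{4}{3} e_{12} - \frac{13}{5} e_{13} + \frac{7}{2} e_{23} - 2 e_{123}
second term: -\frac{293}{20} + \frac{133}{6} e_{1} + \frac{95}{6} e_{2} - \frac{1}{3} e_{3} - \frac{14}{3} e_{12} + \frac{13}{5} e_{13} - \frac{7}{2} e_{23} - 2 e_{123}
Answer: -45 e_{1} - 30 e_{2} + 6 e_{12} - \frac{26}{5} e_{13} + 7 e_{23}


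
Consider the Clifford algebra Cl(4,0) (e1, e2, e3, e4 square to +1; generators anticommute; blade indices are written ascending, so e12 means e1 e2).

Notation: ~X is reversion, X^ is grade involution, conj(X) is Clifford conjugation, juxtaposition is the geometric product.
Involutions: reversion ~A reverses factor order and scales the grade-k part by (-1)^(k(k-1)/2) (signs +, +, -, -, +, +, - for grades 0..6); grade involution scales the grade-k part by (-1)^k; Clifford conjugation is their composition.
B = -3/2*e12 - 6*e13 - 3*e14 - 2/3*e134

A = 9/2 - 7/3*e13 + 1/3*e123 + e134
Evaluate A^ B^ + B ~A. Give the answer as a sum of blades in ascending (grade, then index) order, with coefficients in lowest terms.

first term: -40/3 + 2*e2 + 5/2*e3 - 40/9*e4 - 27/4*e12 - 27*e13 - 27/2*e14 + 7/2*e23 - 2/9*e24 - 7*e34 + 3*e134 + 5/2*e234
second term: 40/3 + 2*e2 + 5/2*e3 - 40/9*e4 - 27/4*e12 - 27*e13 - 27/2*e14 + 7/2*e23 - 2/9*e24 - 7*e34 - 3*e134 - 5/2*e234
Answer: 4*e2 + 5*e3 - 80/9*e4 - 27/2*e12 - 54*e13 - 27*e14 + 7*e23 - 4/9*e24 - 14*e34


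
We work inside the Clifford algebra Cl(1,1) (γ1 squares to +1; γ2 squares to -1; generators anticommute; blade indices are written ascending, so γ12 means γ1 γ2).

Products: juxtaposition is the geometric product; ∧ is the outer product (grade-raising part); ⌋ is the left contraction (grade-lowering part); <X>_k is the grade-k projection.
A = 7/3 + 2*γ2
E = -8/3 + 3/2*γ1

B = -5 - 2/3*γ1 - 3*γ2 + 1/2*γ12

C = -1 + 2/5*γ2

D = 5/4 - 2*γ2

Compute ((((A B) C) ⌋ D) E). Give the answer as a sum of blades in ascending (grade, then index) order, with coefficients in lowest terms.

step 1: -17/3 - 5/9*γ1 - 17*γ2 + 5/2*γ12
step 2: 187/15 - 4/9*γ1 + 221/15*γ2 - 49/18*γ12
step 3: 901/20 - 374/15*γ2
step 4: -1802/15 + 2703/40*γ1 + 2992/45*γ2 + 187/5*γ12
Answer: -1802/15 + 2703/40*γ1 + 2992/45*γ2 + 187/5*γ12


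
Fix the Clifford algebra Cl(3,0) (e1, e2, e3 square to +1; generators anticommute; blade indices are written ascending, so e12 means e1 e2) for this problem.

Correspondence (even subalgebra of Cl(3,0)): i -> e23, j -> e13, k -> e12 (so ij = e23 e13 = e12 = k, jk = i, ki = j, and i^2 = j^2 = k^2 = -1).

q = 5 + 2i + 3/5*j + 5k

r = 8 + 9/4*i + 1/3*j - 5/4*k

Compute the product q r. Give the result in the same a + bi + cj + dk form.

In blades: q = 5 + 5*e12 + 3/5*e13 + 2*e23, r = 8 - 5/4*e12 + 1/3*e13 + 9/4*e23.
Distribute q over r term by term (generator squares from the signature, products reordered to ascending indices): (5)*r = 40 - 25/4*e12 + 5/3*e13 + 45/4*e23; (5*e12)*r = 25/4 + 40*e12 + 45/4*e13 - 5/3*e23; (3/5*e13)*r = -1/5 - 27/20*e12 + 24/5*e13 - 3/4*e23; (2*e23)*r = -9/2 + 2/3*e12 + 5/2*e13 + 16*e23.
Sum: 831/20 + 496/15*e12 + 1213/60*e13 + 149/6*e23; translating back through the correspondence:
Answer: 831/20 + 149/6*i + 1213/60*j + 496/15*k


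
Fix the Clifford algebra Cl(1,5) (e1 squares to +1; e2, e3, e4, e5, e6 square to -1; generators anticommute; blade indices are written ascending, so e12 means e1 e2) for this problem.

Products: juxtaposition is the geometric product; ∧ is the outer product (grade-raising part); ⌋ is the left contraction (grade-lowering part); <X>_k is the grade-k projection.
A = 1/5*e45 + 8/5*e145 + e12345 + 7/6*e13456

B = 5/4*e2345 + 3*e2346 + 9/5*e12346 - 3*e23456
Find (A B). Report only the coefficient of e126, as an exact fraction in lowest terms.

step 1: 5/4*e1 - 7/2*e12 - 3*e16 - 1/4*e23 + 21/10*e25 - 9/5*e56 - 2*e123 + 7/2*e125 - 35/24*e126 - 3*e156 + 3/5*e236 + 24/5*e1236 + 87/25*e2356 + 129/25*e12356
Answer: -35/24


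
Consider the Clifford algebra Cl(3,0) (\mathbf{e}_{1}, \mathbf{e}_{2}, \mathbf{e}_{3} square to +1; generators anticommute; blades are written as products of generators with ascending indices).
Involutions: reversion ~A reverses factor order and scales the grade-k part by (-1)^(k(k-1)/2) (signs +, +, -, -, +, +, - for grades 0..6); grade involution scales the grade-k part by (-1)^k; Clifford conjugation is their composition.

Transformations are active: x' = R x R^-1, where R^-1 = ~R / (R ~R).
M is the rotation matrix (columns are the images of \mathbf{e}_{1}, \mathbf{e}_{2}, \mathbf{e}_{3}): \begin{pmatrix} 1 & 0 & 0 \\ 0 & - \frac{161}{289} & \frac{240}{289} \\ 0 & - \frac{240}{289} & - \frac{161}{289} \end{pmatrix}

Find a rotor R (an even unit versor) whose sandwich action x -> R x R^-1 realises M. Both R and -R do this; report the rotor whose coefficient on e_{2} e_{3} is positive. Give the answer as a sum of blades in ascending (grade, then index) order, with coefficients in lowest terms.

Method: write R = a + b12*e_{1} e_{2} + b13*e_{1} e_{3} + b23*e_{2} e_{3} with a^2 + b12^2 + b13^2 + b23^2 = 1 (so R^-1 = ~R). Expanding the columns R e_j ~R gives tr M = 4a^2 - 1 and, from the antisymmetric part, M21 - M12 = -4a*b12, M13 - M31 = 4a*b13, M32 - M23 = -4a*b23.
Here tr M = -\frac{33}{289}, so a^2 = (1 + tr M)/4 = \frac{64}{289} and a = ±\frac{8}{17}. Taking a = \frac{8}{17}: M21 - M12 = 0, M13 - M31 = 0, M32 - M23 = -\frac{480}{289}, giving b12 = 0, b13 = 0, b23 = \frac{15}{17}, i.e. R = \frac{8}{17} + \frac{15}{17} e_{2} e_{3}.
Its e_{2} e_{3} coefficient is already positive.
Answer: \frac{8}{17} + \frac{15}{17} e_{2} e_{3}. Note: both R and -R realise this M (trace -\frac{33}{289}); the covering map identifies them, and the e_{2} e_{3}-coefficient sign is the tie-breaker.


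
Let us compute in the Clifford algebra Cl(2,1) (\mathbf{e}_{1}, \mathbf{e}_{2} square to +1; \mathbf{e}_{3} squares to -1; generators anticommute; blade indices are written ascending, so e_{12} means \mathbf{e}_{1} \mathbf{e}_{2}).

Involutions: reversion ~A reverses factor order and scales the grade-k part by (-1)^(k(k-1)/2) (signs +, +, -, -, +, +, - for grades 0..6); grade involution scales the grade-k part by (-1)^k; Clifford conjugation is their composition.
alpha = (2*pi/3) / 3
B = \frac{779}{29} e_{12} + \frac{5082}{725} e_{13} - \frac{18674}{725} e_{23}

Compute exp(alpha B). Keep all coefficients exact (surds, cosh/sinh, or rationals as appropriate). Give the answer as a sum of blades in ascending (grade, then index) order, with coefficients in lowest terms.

B^2 term by term: the squares give (\frac{779}{29})^2*(e_{12})^2 + (\frac{5082}{725})^2*(e_{13})^2 + (-\frac{18674}{725})^2*(e_{23})^2 = \frac{606841}{841}*(-1) + \frac{25826724}{525625}*(+1) + \frac{348718276}{525625}*(+1) = -9 (each basis 2-blade squares to minus the product of its generators' squares); cross terms between blades sharing an index anticommute and cancel. So B^2 = -9.
B^2 = -9 — since the square is negative, the closed form is circular: l = 3, alpha*l = \frac{2 \pi}{3}, so exp(alpha B) = cos(\frac{2 \pi}{3}) + (sin(\frac{2 \pi}{3})/3)*B = - \frac{1}{2} + (\frac{\sqrt{3}}{6})*B.
Answer: - \frac{1}{2} + \frac{779 \sqrt{3}}{174} e_{12} + \frac{847 \sqrt{3}}{725} e_{13} - \frac{9337 \sqrt{3}}{2175} e_{23}


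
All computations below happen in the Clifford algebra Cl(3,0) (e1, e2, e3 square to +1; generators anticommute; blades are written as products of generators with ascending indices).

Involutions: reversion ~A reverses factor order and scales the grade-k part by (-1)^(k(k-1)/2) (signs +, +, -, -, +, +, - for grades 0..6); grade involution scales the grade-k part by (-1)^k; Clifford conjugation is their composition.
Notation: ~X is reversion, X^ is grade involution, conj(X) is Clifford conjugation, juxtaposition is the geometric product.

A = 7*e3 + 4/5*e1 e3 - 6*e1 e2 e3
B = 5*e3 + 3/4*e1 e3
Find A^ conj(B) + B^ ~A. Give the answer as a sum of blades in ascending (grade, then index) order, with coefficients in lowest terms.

first term: 178/5 - 37/4*e1 - 9/2*e2 - 30*e1 e2
second term: -172/5 + 5/4*e1 + 9/2*e2 - 30*e1 e2
Answer: 6/5 - 8*e1 - 60*e1 e2


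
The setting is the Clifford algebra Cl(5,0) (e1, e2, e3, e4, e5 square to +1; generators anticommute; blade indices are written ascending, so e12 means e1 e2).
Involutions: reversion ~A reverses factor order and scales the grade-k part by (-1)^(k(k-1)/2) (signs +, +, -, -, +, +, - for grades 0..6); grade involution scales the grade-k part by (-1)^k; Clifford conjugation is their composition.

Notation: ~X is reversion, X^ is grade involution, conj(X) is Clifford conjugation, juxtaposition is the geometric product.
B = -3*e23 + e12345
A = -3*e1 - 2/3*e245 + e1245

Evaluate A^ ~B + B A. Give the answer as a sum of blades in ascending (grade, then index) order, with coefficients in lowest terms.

first term: e3 + 2/3*e13 + 9*e123 + 2*e345 + 3*e1345 + 3*e2345
second term: e3 - 2/3*e13 + 9*e123 - 2*e345 + 3*e1345 - 3*e2345
Answer: 2*e3 + 18*e123 + 6*e1345


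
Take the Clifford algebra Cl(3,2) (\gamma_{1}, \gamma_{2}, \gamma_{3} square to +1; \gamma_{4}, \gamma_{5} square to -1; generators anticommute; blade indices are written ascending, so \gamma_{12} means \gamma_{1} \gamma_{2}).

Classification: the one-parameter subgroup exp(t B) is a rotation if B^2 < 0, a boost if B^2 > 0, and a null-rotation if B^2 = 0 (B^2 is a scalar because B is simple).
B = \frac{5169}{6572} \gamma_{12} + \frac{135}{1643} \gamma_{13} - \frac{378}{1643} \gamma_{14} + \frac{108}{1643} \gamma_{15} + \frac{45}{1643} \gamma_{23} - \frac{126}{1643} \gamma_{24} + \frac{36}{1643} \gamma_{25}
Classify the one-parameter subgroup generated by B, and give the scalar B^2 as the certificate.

B^2 term by term: the squares give (\frac{5169}{6572})^2*(\gamma_{12})^2 + (\frac{135}{1643})^2*(\gamma_{13})^2 + (-\frac{378}{1643})^2*(\gamma_{14})^2 + (\frac{108}{1643})^2*(\gamma_{15})^2 + (\frac{45}{1643})^2*(\gamma_{23})^2 + (-\frac{126}{1643})^2*(\gamma_{24})^2 + (\frac{36}{1643})^2*(\gamma_{25})^2 = \frac{26718561}{43191184}*(-1) + \frac{18225}{2699449}*(-1) + \frac{142884}{2699449}*(+1) + \frac{11664}{2699449}*(+1) + \frac{2025}{2699449}*(-1) + \frac{15876}{2699449}*(+1) + \frac{1296}{2699449}*(+1) = -\frac{9}{16} (each basis 2-blade squares to minus the product of its generators' squares); cross terms between blades sharing an index anticommute and cancel; the commuting (index-disjoint) pairs give grade-4 terms 2*c*c'*(blade product), which cancel blade by blade — \gamma_{1234}: \frac{34020}{2699449} - \frac{34020}{2699449} = 0; \gamma_{1235}: -\frac{9720}{2699449} + \frac{9720}{2699449} = 0; \gamma_{1245}: \frac{27216}{2699449} - \frac{27216}{2699449} = 0 — confirming B is simple. So B^2 = -\frac{9}{16}.
Answer: rotation, certificate B^2 = -\frac{9}{16}. Certificate logic: -\frac{9}{16} is a conjugation-invariant scalar, so its sign fixes rotation versus boost versus null-rotation outright.


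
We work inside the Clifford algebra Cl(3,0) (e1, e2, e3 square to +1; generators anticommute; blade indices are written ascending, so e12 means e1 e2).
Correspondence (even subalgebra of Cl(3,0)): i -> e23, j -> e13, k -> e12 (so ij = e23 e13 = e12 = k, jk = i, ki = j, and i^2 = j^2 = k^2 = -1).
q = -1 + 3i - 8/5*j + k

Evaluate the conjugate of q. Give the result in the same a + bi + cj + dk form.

In blades: q = -1 + e12 - 8/5*e13 + 3*e23.
Quaternion conjugation is reversion on the even subalgebra: the scalar is fixed and every grade-2 blade flips sign, giving -1 - e12 + 8/5*e13 - 3*e23; translating back:
Answer: -1 - 3i + 8/5*j - k


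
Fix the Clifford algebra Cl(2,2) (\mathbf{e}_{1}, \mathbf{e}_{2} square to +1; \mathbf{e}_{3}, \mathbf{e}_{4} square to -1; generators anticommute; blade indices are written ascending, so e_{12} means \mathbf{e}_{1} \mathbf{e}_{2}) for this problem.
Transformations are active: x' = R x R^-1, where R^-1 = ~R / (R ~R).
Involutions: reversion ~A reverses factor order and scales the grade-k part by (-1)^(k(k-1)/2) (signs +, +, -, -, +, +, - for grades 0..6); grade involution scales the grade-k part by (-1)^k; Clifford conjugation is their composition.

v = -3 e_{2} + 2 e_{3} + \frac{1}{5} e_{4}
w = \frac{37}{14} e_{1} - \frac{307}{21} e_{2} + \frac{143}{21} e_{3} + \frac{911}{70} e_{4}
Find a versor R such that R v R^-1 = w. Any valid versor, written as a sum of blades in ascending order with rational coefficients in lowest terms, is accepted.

R = v + w = \frac{37}{14} e_{1} - \frac{370}{21} e_{2} + \frac{185}{21} e_{3} + \frac{185}{14} e_{4} works: the equal norms (\frac{124}{25}) guarantee its sandwich swaps v into w.
Answer: \frac{37}{14} e_{1} - \frac{370}{21} e_{2} + \frac{185}{21} e_{3} + \frac{185}{14} e_{4}


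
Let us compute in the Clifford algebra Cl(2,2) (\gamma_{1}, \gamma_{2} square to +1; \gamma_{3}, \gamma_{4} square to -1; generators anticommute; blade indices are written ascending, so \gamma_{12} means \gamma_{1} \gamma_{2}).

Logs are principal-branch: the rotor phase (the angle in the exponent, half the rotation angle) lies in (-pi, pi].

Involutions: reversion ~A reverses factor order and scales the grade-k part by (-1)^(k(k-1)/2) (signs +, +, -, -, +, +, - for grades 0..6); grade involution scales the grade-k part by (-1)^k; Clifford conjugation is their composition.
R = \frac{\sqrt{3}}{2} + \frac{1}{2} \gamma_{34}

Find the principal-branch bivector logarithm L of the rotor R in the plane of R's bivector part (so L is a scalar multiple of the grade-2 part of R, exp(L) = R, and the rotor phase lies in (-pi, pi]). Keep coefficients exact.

The scalar part of R is \frac{\sqrt{3}}{2}, and that scalar determines the rotor phase on the principal branch; recovering the unit plane as bivector-part over sine of the phase gives L = phase * plane.
Concretely: cos(phase) = \frac{\sqrt{3}}{2} gives phase = ±\frac{\pi}{6}, and since phase/sin(phase) is even the sign is immaterial: L = (phase/sin(phase)) * <R>_2 = (\frac{\pi}{3}) * <R>_2.
Answer: \frac{\pi}{6} \gamma_{34}


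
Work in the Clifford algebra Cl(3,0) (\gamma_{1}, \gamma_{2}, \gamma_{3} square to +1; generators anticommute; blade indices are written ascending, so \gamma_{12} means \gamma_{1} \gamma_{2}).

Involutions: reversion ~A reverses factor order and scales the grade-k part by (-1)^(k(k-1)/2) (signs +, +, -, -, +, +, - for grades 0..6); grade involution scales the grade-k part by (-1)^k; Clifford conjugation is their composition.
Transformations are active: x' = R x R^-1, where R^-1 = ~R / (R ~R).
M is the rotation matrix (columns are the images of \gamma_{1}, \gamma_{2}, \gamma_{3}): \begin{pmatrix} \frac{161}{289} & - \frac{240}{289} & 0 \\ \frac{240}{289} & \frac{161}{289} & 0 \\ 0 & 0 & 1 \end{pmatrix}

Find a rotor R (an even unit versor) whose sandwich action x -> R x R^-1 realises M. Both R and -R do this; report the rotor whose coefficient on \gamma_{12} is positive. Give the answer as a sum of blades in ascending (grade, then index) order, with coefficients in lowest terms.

Method: write R = a + b12*\gamma_{12} + b13*\gamma_{13} + b23*\gamma_{23} with a^2 + b12^2 + b13^2 + b23^2 = 1 (so R^-1 = ~R). Expanding the columns R e_j ~R gives tr M = 4a^2 - 1 and, from the antisymmetric part, M21 - M12 = -4a*b12, M13 - M31 = 4a*b13, M32 - M23 = -4a*b23.
Here tr M = \frac{611}{289}, so a^2 = (1 + tr M)/4 = \frac{225}{289} and a = ±\frac{15}{17}. Taking a = \frac{15}{17}: M21 - M12 = \frac{480}{289}, M13 - M31 = 0, M32 - M23 = 0, giving b12 = -\frac{8}{17}, b13 = 0, b23 = 0, i.e. R = \frac{15}{17} - \frac{8}{17} \gamma_{12}.
Its \gamma_{12} coefficient is negative, so report the other preimage -R.
Answer: -\frac{15}{17} + \frac{8}{17} \gamma_{12}. Uniqueness: Spin(3) -> SO(3) maps R and -R to the same rotation of trace \frac{611}{289}; fixing the sign of the \gamma_{12} coefficient removes the ambiguity.


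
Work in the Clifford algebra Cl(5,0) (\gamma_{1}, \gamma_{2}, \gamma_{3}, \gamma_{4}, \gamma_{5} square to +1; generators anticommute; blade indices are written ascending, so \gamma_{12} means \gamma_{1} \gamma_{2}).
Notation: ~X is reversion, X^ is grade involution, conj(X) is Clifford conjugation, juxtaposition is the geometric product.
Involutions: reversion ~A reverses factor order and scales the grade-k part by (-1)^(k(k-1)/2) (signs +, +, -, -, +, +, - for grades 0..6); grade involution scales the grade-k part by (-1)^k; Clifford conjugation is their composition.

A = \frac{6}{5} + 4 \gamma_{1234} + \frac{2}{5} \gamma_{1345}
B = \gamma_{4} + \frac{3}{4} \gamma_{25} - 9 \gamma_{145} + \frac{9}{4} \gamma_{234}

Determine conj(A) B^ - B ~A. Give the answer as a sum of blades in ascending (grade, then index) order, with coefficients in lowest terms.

first term: 9 \gamma_{1} + \frac{18}{5} \gamma_{3} - \frac{6}{5} \gamma_{4} + \frac{9}{10} \gamma_{25} - 4 \gamma_{123} - \frac{9}{10} \gamma_{125} + \frac{2}{5} \gamma_{135} + \frac{54}{5} \gamma_{145} - \frac{27}{10} \gamma_{234} - 36 \gamma_{235} - \frac{3}{10} \gamma_{1234} + 3 \gamma_{1345}
second term: 9 \gamma_{1} + \frac{18}{5} \gamma_{3} + \frac{6}{5} \gamma_{4} + \frac{9}{10} \gamma_{25} - 4 \gamma_{123} + \frac{9}{10} \gamma_{125} + \frac{2}{5} \gamma_{135} - \frac{54}{5} \gamma_{145} + \frac{27}{10} \gamma_{234} + 36 \gamma_{235} + \frac{3}{10} \gamma_{1234} - 3 \gamma_{1345}
Answer: -\frac{12}{5} \gamma_{4} - \frac{9}{5} \gamma_{125} + \frac{108}{5} \gamma_{145} - \frac{27}{5} \gamma_{234} - 72 \gamma_{235} - \frac{3}{5} \gamma_{1234} + 6 \gamma_{1345}


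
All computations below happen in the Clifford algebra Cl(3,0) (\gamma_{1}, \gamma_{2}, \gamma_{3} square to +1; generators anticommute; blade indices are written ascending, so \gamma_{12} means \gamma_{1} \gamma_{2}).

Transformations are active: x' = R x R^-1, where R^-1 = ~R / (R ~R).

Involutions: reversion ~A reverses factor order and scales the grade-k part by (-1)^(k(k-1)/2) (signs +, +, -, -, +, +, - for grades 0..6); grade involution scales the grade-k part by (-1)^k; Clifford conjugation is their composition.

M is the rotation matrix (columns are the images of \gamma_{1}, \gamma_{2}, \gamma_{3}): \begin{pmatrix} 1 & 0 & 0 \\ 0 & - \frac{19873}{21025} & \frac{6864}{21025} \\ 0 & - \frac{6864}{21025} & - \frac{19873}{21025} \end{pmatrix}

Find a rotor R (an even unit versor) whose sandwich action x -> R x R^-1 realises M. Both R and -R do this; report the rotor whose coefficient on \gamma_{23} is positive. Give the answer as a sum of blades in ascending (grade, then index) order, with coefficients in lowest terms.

Method: write R = a + b12*\gamma_{12} + b13*\gamma_{13} + b23*\gamma_{23} with a^2 + b12^2 + b13^2 + b23^2 = 1 (so R^-1 = ~R). Expanding the columns R e_j ~R gives tr M = 4a^2 - 1 and, from the antisymmetric part, M21 - M12 = -4a*b12, M13 - M31 = 4a*b13, M32 - M23 = -4a*b23.
Here tr M = -\frac{18721}{21025}, so a^2 = (1 + tr M)/4 = \frac{576}{21025} and a = ±\frac{24}{145}. Taking a = \frac{24}{145}: M21 - M12 = 0, M13 - M31 = 0, M32 - M23 = -\frac{13728}{21025}, giving b12 = 0, b13 = 0, b23 = \frac{143}{145}, i.e. R = \frac{24}{145} + \frac{143}{145} \gamma_{23}.
Its \gamma_{23} coefficient is already positive.
Answer: \frac{24}{145} + \frac{143}{145} \gamma_{23}. Why the constraint matters: R and -R act identically through the sandwich — M has trace -\frac{18721}{21025} either way — so only the sign condition on \gamma_{23} picks one of the two preimages.


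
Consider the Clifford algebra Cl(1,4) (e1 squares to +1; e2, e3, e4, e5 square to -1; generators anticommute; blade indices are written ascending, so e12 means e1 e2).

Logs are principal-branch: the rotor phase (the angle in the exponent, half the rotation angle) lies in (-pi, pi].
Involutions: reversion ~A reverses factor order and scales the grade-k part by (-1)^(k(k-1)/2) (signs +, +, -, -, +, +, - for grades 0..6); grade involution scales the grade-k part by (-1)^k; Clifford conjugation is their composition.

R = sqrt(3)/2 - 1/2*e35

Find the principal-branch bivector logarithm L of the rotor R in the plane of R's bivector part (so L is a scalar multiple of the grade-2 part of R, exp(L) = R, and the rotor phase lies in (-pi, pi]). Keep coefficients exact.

The scalar part of R is sqrt(3)/2, which fixes the principal-branch rotor phase; the unit plane is then the bivector part divided by the sine of that phase, and L is that plane scaled by the phase.
Concretely: cos(phase) = sqrt(3)/2 gives phase = ±pi/6, and since phase/sin(phase) is even the sign is immaterial: L = (phase/sin(phase)) * <R>_2 = (pi/3) * <R>_2.
Answer: -pi/6*e35


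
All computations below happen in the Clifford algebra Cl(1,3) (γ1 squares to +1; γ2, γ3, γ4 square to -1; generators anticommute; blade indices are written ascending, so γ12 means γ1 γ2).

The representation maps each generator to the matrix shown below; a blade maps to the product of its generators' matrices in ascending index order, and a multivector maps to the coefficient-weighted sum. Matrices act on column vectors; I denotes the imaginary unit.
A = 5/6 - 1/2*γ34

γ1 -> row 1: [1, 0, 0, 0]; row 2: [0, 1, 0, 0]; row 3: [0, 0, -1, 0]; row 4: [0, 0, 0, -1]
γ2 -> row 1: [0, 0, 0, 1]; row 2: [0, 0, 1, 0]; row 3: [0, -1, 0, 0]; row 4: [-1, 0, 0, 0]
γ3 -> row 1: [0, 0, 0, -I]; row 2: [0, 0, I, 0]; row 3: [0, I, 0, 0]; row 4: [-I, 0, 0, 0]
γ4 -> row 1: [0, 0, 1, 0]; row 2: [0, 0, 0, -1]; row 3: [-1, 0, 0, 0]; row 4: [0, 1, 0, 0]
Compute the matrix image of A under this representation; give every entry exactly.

Bivector images (products of the table entries): rho(γ34) = rho(γ3)rho(γ4) = row 1: [0, -I, 0, 0]; row 2: [-I, 0, 0, 0]; row 3: [0, 0, 0, -I]; row 4: [0, 0, -I, 0].
M = (5/6)*1 + (-1/2)*rho(γ34), summed entrywise (1 is the identity matrix):
Answer: row 1: [5/6, I/2, 0, 0]; row 2: [I/2, 5/6, 0, 0]; row 3: [0, 0, 5/6, I/2]; row 4: [0, 0, I/2, 5/6]


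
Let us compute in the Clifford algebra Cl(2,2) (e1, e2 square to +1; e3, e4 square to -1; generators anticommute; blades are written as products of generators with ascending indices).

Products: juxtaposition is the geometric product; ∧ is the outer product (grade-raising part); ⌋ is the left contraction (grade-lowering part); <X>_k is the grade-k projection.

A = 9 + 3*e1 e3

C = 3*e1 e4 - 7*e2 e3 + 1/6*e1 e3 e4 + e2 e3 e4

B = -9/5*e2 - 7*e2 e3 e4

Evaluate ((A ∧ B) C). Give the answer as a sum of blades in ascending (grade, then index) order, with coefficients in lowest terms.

step 1: -81/5*e2 + 27/5*e1 e2 e3 - 63*e2 e3 e4
step 2: 63 - 189/5*e1 + 567/5*e3 + 441*e4 - 21/2*e1 e2 + 27/5*e1 e4 - 9/10*e2 e4 - 81/5*e3 e4 - 189*e1 e2 e3 + 243/5*e1 e2 e4 + 81/5*e2 e3 e4 + 27/10*e1 e2 e3 e4
Answer: 63 - 189/5*e1 + 567/5*e3 + 441*e4 - 21/2*e1 e2 + 27/5*e1 e4 - 9/10*e2 e4 - 81/5*e3 e4 - 189*e1 e2 e3 + 243/5*e1 e2 e4 + 81/5*e2 e3 e4 + 27/10*e1 e2 e3 e4


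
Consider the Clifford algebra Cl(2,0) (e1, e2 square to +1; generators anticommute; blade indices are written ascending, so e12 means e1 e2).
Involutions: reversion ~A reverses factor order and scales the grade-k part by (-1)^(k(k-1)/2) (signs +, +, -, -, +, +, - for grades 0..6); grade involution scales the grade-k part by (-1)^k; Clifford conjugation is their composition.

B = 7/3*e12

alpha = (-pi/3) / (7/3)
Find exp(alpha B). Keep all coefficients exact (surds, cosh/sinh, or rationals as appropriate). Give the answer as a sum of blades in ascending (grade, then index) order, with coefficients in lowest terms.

B^2 = (7/3)^2*(e12)^2 = 49/9*(-1) = -49/9 (a basis 2-blade squares to minus the product of its generators' squares).
B^2 = -49/9 — since the square is negative, the closed form is circular: l = 7/3, alpha*l = -pi/3, so exp(alpha B) = cos(-pi/3) + (sin(-pi/3)/(7/3))*B = 1/2 + (-3*sqrt(3)/14)*B.
Answer: 1/2 - sqrt(3)/2*e12


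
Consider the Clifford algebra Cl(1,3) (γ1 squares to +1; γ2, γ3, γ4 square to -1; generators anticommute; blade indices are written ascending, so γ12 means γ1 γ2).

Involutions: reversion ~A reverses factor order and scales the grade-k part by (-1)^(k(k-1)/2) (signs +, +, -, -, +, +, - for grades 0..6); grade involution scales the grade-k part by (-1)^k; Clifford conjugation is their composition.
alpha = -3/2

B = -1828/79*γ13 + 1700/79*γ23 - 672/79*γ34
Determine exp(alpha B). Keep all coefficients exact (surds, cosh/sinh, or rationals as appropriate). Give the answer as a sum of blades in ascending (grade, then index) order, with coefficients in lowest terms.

B^2 term by term: the squares give (-1828/79)^2*(γ13)^2 + (1700/79)^2*(γ23)^2 + (-672/79)^2*(γ34)^2 = 3341584/6241*(+1) + 2890000/6241*(-1) + 451584/6241*(-1) = 0 (each basis 2-blade squares to minus the product of its generators' squares); cross terms between blades sharing an index anticommute and cancel. So B^2 = 0.
B^2 = 0, hence only two terms survive: exp(alpha B) = 1 + alpha B (parabolic case).
Answer: 1 + 2742/79*γ13 - 2550/79*γ23 + 1008/79*γ34


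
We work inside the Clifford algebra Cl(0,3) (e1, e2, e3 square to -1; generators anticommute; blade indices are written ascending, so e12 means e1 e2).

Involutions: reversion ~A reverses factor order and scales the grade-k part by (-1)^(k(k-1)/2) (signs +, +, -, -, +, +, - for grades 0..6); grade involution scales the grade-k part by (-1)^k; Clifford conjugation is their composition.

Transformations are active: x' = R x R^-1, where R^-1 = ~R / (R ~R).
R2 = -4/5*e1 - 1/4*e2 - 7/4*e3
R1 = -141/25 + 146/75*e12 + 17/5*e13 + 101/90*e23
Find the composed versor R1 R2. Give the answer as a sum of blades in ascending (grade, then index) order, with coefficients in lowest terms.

Distribute over the terms of R2 (each basis-blade product reordered to ascending indices, repeated generators contracted through their squares):
R1 (-4/5*e1) = 564/125*e1 - 584/375*e2 - 68/25*e3 - 202/225*e123
R1 (-1/4*e2) = 73/150*e1 + 141/100*e2 - 101/360*e3 + 17/20*e123
R1 (-7/4*e3) = 119/20*e1 + 707/360*e2 + 987/100*e3 - 511/150*e123
Summing the partial products and collecting blades:
Answer: 16423/1500*e1 + 16349/9000*e2 + 2473/360*e3 - 3109/900*e123


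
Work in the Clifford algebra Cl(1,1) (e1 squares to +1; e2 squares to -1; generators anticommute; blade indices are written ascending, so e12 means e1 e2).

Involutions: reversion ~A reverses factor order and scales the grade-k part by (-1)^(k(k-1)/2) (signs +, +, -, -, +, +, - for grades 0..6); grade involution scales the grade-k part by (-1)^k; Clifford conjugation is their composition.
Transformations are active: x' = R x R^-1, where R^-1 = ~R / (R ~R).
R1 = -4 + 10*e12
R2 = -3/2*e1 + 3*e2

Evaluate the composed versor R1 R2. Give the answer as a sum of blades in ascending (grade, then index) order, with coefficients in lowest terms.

Distribute over the terms of R1 (each basis-blade product reordered to ascending indices, repeated generators contracted through their squares):
(-4) R2 = 6*e1 - 12*e2
(10*e12) R2 = -30*e1 + 15*e2
Summing the partial products and collecting blades:
Answer: -24*e1 + 3*e2


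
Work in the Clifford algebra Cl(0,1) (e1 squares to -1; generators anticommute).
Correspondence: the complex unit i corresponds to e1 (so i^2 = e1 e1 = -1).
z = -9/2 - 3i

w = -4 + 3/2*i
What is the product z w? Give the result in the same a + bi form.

In blades: z = -9/2 - 3*e1, w = -4 + 3/2*e1.
Distribute z over w term by term (generator squares from the signature, products reordered to ascending indices): (-9/2)*w = 18 - 27/4*e1; (-3*e1)*w = 9/2 + 12*e1.
Sum: 45/2 + 21/4*e1; translating back through the correspondence:
Answer: 45/2 + 21/4*i


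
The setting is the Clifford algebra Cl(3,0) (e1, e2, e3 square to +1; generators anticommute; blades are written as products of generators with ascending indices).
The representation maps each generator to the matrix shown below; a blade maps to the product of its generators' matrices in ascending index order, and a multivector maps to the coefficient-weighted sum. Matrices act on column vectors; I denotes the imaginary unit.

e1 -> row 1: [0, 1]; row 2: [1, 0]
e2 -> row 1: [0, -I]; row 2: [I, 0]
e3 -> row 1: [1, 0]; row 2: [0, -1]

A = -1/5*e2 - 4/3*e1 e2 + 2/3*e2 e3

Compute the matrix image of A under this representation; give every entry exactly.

Bivector images (products of the table entries): rho(e1 e2) = rho(e1)rho(e2) = row 1: [I, 0]; row 2: [0, -I]; rho(e2 e3) = rho(e2)rho(e3) = row 1: [0, I]; row 2: [I, 0].
M = (-1/5)*rho(e2) + (-4/3)*rho(e1 e2) + (2/3)*rho(e2 e3), summed entrywise:
Answer: row 1: [-4*I/3, 13*I/15]; row 2: [7*I/15, 4*I/3]


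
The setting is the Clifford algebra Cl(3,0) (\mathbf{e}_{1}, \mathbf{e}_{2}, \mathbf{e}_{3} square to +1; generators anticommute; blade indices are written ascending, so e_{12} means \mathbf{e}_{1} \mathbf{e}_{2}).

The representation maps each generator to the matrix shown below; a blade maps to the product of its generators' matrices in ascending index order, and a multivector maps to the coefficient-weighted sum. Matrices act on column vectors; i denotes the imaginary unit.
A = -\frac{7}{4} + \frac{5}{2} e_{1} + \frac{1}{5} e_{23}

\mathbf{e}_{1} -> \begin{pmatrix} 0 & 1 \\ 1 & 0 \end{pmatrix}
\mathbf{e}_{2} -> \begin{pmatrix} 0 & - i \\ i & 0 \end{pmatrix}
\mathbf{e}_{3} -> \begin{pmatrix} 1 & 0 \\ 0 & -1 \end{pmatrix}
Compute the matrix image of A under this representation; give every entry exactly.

Bivector images (products of the table entries): rho(e_{23}) = rho(\mathbf{e}_{2})rho(\mathbf{e}_{3}) = \begin{pmatrix} 0 & i \\ i & 0 \end{pmatrix}.
M = (-\frac{7}{4})*1 + (\frac{5}{2})*rho(e_{1}) + (\frac{1}{5})*rho(e_{23}), summed entrywise (1 is the identity matrix):
Answer: \begin{pmatrix} - \frac{7}{4} & \frac{5}{2} + \frac{i}{5} \\ \frac{5}{2} + \frac{i}{5} & - \frac{7}{4} \end{pmatrix}


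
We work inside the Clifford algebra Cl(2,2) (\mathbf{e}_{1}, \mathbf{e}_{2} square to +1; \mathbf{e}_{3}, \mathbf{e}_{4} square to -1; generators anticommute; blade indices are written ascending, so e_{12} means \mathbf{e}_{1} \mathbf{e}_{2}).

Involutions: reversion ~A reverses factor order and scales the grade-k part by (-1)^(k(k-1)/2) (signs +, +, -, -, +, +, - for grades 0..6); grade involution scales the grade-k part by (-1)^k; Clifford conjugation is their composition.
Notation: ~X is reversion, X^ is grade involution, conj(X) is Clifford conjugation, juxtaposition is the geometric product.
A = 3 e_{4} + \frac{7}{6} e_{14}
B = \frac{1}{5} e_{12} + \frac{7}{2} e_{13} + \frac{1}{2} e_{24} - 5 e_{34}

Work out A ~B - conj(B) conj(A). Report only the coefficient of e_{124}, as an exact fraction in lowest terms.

first term: -\frac{3}{2} e_{2} + 15 e_{3} - \frac{7}{12} e_{12} + \frac{35}{6} e_{13} - \frac{7}{30} e_{24} - \frac{49}{12} e_{34} - \frac{3}{5} e_{124} - \frac{21}{2} e_{134}
second term: -\frac{3}{2} e_{2} + 15 e_{3} - \frac{7}{12} e_{12} + \frac{35}{6} e_{13} - \frac{7}{30} e_{24} - \frac{49}{12} e_{34} + \frac{3}{5} e_{124} + \frac{21}{2} e_{134}
Answer: -\frac{6}{5}


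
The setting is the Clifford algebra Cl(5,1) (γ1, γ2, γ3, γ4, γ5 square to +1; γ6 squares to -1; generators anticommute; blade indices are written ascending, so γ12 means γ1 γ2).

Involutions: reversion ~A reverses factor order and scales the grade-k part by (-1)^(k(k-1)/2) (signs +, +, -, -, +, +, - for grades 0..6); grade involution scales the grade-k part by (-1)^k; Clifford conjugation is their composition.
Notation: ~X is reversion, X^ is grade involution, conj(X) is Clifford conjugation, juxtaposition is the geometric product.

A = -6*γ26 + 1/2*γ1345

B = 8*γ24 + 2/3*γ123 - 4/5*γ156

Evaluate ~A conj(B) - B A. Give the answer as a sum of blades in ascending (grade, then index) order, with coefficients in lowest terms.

first term: -48*γ46 - 24/5*γ125 + 4*γ136 + 1/3*γ245 + 2/5*γ346 - 4*γ1235
second term: 48*γ46 - 24/5*γ125 + 4*γ136 + 1/3*γ245 + 2/5*γ346 - 4*γ1235
Answer: -96*γ46


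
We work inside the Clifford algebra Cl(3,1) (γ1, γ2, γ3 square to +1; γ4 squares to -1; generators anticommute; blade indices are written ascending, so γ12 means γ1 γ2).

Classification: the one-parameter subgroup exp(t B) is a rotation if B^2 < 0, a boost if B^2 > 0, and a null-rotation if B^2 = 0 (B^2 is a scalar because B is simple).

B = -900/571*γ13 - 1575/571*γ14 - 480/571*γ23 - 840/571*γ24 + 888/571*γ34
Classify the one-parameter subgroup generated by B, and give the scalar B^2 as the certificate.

B^2 term by term: the squares give (-900/571)^2*(γ13)^2 + (-1575/571)^2*(γ14)^2 + (-480/571)^2*(γ23)^2 + (-840/571)^2*(γ24)^2 + (888/571)^2*(γ34)^2 = 810000/326041*(-1) + 2480625/326041*(+1) + 230400/326041*(-1) + 705600/326041*(+1) + 788544/326041*(+1) = 9 (each basis 2-blade squares to minus the product of its generators' squares); cross terms between blades sharing an index anticommute and cancel; the commuting (index-disjoint) pairs give grade-4 terms 2*c*c'*(blade product), which cancel blade by blade — γ1234: -1512000/326041 + 1512000/326041 = 0 — confirming B is simple. So B^2 = 9.
Answer: boost, certificate B^2 = 9. The invariant at work: B^2 = 9 is unchanged by conjugation, hence its sign classifies the subgroup whatever basis B is written in.


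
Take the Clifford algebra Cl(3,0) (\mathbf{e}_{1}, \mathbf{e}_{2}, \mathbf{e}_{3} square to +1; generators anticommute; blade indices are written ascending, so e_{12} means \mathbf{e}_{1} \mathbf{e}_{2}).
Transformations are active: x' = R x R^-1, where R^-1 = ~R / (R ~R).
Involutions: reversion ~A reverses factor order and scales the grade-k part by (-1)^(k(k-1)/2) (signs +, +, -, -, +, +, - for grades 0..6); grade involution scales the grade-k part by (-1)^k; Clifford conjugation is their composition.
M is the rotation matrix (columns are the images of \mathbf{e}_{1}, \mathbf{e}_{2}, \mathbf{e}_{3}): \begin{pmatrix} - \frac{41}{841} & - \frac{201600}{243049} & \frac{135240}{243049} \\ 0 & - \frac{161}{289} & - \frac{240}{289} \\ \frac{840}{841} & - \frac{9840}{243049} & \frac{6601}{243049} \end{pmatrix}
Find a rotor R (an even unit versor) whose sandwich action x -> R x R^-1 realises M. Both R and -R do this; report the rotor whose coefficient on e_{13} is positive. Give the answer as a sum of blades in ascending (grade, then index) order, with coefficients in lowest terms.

Method: write R = a + b12*e_{12} + b13*e_{13} + b23*e_{23} with a^2 + b12^2 + b13^2 + b23^2 = 1 (so R^-1 = ~R). Expanding the columns R e_j ~R gives tr M = 4a^2 - 1 and, from the antisymmetric part, M21 - M12 = -4a*b12, M13 - M31 = 4a*b13, M32 - M23 = -4a*b23.
Here tr M = -\frac{140649}{243049}, so a^2 = (1 + tr M)/4 = \frac{25600}{243049} and a = ±\frac{160}{493}. Taking a = \frac{160}{493}: M21 - M12 = \frac{201600}{243049}, M13 - M31 = -\frac{107520}{243049}, M32 - M23 = \frac{192000}{243049}, giving b12 = -\frac{315}{493}, b13 = -\frac{168}{493}, b23 = -\frac{300}{493}, i.e. R = \frac{160}{493} - \frac{315}{493} e_{12} - \frac{168}{493} e_{13} - \frac{300}{493} e_{23}.
Its e_{13} coefficient is negative, so report the other preimage -R.
Answer: -\frac{160}{493} + \frac{315}{493} e_{12} + \frac{168}{493} e_{13} + \frac{300}{493} e_{23}. Why the constraint matters: R and -R act identically through the sandwich — M has trace -\frac{140649}{243049} either way — so only the sign condition on e_{13} picks one of the two preimages.
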